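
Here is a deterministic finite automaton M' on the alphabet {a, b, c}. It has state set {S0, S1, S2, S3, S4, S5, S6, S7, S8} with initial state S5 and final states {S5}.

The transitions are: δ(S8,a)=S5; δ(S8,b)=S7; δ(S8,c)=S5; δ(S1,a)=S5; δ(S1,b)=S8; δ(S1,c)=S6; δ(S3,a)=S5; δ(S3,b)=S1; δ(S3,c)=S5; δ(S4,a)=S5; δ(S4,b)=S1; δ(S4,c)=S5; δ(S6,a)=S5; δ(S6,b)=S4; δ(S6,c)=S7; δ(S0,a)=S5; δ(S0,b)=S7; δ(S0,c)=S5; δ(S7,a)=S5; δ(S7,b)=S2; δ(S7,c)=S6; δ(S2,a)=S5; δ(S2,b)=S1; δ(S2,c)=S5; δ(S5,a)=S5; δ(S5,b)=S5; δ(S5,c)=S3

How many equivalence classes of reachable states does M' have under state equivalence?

States {S0} cannot be reached from the start state, so discard them.
Start with accepting vs non-accepting: {S5} | {S1,S2,S3,S4,S6,S7,S8}.
Refine {S1,S2,S3,S4,S6,S7,S8} on symbol c: members go to different blocks, giving {S2,S3,S4,S8} and {S1,S6,S7}.
No further refinement is possible. Final partition (3 blocks): {S5} | {S2,S3,S4,S8} | {S1,S6,S7}.

3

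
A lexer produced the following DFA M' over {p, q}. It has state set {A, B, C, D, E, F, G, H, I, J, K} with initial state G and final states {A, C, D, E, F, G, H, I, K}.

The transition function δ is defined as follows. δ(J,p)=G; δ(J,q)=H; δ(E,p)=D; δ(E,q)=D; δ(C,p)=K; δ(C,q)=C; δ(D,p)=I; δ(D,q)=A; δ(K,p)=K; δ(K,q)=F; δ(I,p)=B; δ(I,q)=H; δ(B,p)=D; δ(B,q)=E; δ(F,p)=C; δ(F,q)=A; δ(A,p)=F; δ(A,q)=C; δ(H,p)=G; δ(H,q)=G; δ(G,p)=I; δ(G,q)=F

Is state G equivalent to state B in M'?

Reachable states from the start: {A,B,C,D,E,F,G,H,I,K}. Unreachable: {J} — drop them.
P0 = {A,C,D,E,F,G,H,I,K} | {B}.
Split {A,C,D,E,F,G,H,I,K} by δ(·,p) → {A,C,D,E,F,G,H,K} and {I}.
On input p, block {A,C,D,E,F,G,H,K} splits into {A,C,E,F,H,K} and {D,G}.
Split {A,C,E,F,H,K} by δ(·,p) → {A,C,F,K} and {E,H}.
No further refinement is possible. Final partition (5 blocks): {A,C,F,K} | {B} | {I} | {D,G} | {E,H}.
G and B end up in different blocks, so they are distinguishable. For instance, the string 'ε' is accepted from only G.

No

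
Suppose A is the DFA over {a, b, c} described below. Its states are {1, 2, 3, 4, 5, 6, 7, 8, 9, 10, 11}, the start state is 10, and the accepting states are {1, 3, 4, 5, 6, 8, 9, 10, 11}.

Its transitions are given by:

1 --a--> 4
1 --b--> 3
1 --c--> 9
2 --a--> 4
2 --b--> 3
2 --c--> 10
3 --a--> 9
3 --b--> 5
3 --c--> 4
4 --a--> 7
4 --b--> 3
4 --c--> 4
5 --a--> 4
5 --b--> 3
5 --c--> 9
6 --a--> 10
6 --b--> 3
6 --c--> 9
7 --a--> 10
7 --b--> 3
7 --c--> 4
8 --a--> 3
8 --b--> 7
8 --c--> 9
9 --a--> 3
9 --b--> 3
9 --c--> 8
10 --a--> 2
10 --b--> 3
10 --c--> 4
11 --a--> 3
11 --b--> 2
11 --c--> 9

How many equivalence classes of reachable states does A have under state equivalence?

6

States {1,6,11} cannot be reached from the start state, so discard them.
P0 = {3,4,5,8,9,10} | {2,7}.
Split {3,4,5,8,9,10} by δ(·,a) → {3,5,8,9} and {4,10}.
Split {3,5,8,9} by δ(·,a) → {3,8,9} and {5}.
Split {3,8,9} by δ(·,b) → {3} and {8} and {9}.
Stable partition: {3} | {2,7} | {4,10} | {5} | {8} | {9} — 6 equivalence classes.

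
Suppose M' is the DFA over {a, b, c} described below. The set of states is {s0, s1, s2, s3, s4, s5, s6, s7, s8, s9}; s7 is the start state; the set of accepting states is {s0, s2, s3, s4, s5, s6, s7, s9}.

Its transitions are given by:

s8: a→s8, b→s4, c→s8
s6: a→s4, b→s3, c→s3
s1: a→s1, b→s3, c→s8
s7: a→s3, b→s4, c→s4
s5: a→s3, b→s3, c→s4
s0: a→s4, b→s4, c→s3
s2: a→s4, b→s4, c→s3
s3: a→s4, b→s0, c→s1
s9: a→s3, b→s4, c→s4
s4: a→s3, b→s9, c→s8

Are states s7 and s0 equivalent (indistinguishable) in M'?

First remove the unreachable states {s2,s5,s6}; 7 states remain.
Initial partition by acceptance: {s0,s3,s4,s7,s9} | {s1,s8}.
Split {s0,s3,s4,s7,s9} by δ(·,c) → {s0,s7,s9} and {s3,s4}.
No further refinement is possible. Final partition (3 blocks): {s0,s7,s9} | {s1,s8} | {s3,s4}.
s7 and s0 lie in the same block of the stable partition, so they are equivalent — no string distinguishes them.

Yes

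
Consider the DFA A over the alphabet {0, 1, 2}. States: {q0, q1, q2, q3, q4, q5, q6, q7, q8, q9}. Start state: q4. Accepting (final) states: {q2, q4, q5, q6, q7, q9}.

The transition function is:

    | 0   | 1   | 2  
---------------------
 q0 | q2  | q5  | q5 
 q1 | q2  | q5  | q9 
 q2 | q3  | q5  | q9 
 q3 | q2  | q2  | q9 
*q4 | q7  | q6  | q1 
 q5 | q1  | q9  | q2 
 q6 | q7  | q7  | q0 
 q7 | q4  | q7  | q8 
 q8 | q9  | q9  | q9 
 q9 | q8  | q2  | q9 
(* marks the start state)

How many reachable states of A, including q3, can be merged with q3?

4

Every state is reachable, so we keep all 10.
Initial partition by acceptance: {q2,q4,q5,q6,q7,q9} | {q0,q1,q3,q8}.
On input 0, block {q2,q4,q5,q6,q7,q9} splits into {q2,q5,q9} and {q4,q6,q7}.
The partition is now stable with 3 blocks: {q2,q5,q9} | {q0,q1,q3,q8} | {q4,q6,q7}.
State q3 belongs to the block {q0,q1,q3,q8}, which has 4 states.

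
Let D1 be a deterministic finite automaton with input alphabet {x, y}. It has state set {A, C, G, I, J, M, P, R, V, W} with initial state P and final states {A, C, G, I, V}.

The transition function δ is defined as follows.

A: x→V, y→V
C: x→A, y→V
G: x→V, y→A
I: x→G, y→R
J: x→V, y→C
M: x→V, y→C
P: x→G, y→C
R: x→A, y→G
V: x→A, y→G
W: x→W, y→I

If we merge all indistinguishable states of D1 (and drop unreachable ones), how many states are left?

2

States {I,J,M,R,W} cannot be reached from the start state, so discard them.
P0 = {A,C,G,V} | {P}.
Stable partition: {A,C,G,V} | {P} — 2 equivalence classes.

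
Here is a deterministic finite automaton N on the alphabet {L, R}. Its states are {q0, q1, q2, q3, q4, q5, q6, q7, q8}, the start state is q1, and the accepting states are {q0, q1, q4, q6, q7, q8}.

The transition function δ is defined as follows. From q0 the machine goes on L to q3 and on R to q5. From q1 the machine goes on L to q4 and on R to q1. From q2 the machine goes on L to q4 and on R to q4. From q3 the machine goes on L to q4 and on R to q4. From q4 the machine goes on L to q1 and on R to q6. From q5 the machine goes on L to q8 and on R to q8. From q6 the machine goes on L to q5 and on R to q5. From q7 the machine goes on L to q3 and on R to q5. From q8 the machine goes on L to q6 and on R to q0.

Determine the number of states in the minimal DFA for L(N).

Reachable states from the start: {q0,q1,q3,q4,q5,q6,q8}. Unreachable: {q2,q7} — drop them.
P0 = {q0,q1,q4,q6,q8} | {q3,q5}.
Split {q0,q1,q4,q6,q8} by δ(·,L) → {q1,q4,q8} and {q0,q6}.
Split {q1,q4,q8} by δ(·,L) → {q1,q4} and {q8}.
On input R, block {q1,q4} splits into {q1} and {q4}.
Split {q3,q5} by δ(·,L) → {q3} and {q5}.
Split {q0,q6} by δ(·,L) → {q0} and {q6}.
The partition is now stable with 7 blocks: {q1} | {q3} | {q0} | {q8} | {q4} | {q5} | {q6}.

7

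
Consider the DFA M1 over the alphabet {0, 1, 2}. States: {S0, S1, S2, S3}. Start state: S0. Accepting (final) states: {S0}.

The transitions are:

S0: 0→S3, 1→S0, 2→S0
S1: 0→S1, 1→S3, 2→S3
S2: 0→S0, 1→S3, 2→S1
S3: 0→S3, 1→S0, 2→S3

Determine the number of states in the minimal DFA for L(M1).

2

Reachable states from the start: {S0,S3}. Unreachable: {S1,S2} — drop them.
Start with accepting vs non-accepting: {S0} | {S3}.
The partition is now stable with 2 blocks: {S0} | {S3}.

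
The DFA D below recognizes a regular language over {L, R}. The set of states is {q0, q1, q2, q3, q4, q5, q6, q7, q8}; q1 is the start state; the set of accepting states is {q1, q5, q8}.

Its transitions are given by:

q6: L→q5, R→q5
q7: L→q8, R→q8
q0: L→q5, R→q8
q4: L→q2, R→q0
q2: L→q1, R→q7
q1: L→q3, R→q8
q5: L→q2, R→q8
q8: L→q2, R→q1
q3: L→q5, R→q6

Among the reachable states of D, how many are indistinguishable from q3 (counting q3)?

Reachable states from the start: {q1,q2,q3,q5,q6,q7,q8}. Unreachable: {q0,q4} — drop them.
Initial partition by acceptance: {q1,q5,q8} | {q2,q3,q6,q7}.
Refine {q2,q3,q6,q7} on symbol R: members go to different blocks, giving {q2,q3} and {q6,q7}.
The partition is now stable with 3 blocks: {q1,q5,q8} | {q2,q3} | {q6,q7}.
State q3 belongs to the block {q2,q3}, which has 2 states.

2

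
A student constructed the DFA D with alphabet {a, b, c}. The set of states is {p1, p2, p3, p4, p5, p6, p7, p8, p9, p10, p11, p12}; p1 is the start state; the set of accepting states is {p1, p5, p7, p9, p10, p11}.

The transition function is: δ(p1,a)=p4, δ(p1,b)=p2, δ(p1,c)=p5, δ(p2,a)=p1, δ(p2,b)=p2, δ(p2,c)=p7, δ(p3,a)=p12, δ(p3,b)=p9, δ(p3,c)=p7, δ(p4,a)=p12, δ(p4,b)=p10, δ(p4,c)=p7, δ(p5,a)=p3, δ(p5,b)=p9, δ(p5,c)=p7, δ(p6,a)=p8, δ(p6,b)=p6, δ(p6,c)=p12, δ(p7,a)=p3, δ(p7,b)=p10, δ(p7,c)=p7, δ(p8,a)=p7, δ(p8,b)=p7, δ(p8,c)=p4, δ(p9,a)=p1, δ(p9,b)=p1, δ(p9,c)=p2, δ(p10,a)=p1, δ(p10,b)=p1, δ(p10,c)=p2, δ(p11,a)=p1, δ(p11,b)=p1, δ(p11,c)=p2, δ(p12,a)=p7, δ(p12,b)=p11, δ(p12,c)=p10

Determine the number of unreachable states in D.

BFS from p1 reaches {p1, p2, p3, p4, p5, p7, p9, p10, p11, p12}; the 2 state(s) p6, p8 are never visited.

2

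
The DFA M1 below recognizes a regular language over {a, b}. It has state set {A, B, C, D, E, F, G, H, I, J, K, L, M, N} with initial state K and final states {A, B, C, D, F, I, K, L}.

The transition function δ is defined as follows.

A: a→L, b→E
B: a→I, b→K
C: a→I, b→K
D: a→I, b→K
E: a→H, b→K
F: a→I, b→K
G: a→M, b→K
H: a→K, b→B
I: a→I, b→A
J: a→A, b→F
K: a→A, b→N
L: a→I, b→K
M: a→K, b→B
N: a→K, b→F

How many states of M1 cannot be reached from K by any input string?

5

No path from K leads to C, D, G, J, M; the other 9 states are all reachable.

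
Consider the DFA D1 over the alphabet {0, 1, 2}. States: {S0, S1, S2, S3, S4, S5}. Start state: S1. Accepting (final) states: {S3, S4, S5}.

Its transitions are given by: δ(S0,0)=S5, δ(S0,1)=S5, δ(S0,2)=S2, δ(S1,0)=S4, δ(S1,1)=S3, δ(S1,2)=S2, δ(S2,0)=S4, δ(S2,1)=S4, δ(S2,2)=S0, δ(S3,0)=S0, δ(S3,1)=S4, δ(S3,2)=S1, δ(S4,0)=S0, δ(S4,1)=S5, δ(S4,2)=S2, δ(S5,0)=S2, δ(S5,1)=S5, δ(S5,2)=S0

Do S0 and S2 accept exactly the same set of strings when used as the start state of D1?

Yes

Initial partition by acceptance: {S3,S4,S5} | {S0,S1,S2}.
Stable partition: {S3,S4,S5} | {S0,S1,S2} — 2 equivalence classes.
S0 and S2 lie in the same block of the stable partition, so they are equivalent — no string distinguishes them.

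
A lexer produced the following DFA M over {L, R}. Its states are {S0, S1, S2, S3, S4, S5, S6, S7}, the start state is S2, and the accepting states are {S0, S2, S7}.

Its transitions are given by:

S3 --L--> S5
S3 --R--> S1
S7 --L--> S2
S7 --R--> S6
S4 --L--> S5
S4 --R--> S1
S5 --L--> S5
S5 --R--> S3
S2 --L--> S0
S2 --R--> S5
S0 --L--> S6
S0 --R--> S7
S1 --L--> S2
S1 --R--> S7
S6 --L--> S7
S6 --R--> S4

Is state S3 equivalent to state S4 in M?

Yes

All states are reachable from the start state.
Start with accepting vs non-accepting: {S0,S2,S7} | {S1,S3,S4,S5,S6}.
Refine {S0,S2,S7} on symbol L: members go to different blocks, giving {S2,S7} and {S0}.
Split {S2,S7} by δ(·,L) → {S2} and {S7}.
Split {S1,S3,S4,S5,S6} by δ(·,L) → {S3,S4,S5} and {S1} and {S6}.
On input R, block {S3,S4,S5} splits into {S3,S4} and {S5}.
No further refinement is possible. Final partition (7 blocks): {S2} | {S3,S4} | {S0} | {S7} | {S1} | {S6} | {S5}.
S3 and S4 lie in the same block of the stable partition, so they are equivalent — no string distinguishes them.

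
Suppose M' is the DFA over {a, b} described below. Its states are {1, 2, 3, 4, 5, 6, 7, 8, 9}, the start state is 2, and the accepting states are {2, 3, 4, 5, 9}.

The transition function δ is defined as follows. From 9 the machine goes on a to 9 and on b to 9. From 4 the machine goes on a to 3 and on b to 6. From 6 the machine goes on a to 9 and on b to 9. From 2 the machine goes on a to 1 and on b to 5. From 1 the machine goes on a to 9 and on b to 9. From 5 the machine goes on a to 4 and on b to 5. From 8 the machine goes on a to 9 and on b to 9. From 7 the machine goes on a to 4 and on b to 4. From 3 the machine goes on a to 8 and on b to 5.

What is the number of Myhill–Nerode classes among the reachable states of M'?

5

Reachable states from the start: {1,2,3,4,5,6,8,9}. Unreachable: {7} — drop them.
Initial partition by acceptance: {2,3,4,5,9} | {1,6,8}.
On input a, block {2,3,4,5,9} splits into {4,5,9} and {2,3}.
On input a, block {4,5,9} splits into {5,9} and {4}.
Refine {5,9} on symbol a: members go to different blocks, giving {5} and {9}.
The partition is now stable with 5 blocks: {5} | {1,6,8} | {2,3} | {4} | {9}.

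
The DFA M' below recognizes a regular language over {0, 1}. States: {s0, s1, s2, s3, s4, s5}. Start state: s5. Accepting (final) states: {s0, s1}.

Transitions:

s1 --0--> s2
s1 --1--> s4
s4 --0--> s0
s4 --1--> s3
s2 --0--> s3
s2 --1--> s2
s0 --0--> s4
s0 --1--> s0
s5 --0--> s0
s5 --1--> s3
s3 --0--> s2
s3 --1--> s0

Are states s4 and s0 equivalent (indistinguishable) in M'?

States {s1} cannot be reached from the start state, so discard them.
Initial partition by acceptance: {s0} | {s2,s3,s4,s5}.
Refine {s2,s3,s4,s5} on symbol 0: members go to different blocks, giving {s2,s3} and {s4,s5}.
On input 1, block {s2,s3} splits into {s2} and {s3}.
No further refinement is possible. Final partition (4 blocks): {s0} | {s2} | {s4,s5} | {s3}.
s4 and s0 end up in different blocks, so they are distinguishable. For instance, the string 'ε' is accepted from only s0.

No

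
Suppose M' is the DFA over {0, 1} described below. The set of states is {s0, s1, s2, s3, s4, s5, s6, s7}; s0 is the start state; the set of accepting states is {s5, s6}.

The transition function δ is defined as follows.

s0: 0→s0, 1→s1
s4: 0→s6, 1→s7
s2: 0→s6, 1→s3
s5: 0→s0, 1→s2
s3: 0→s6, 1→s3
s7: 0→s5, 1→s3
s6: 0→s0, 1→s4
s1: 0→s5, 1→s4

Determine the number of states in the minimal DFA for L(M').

Every state is reachable, so we keep all 8.
P0 = {s5,s6} | {s0,s1,s2,s3,s4,s7}.
Split {s0,s1,s2,s3,s4,s7} by δ(·,0) → {s1,s2,s3,s4,s7} and {s0}.
The partition is now stable with 3 blocks: {s5,s6} | {s1,s2,s3,s4,s7} | {s0}.

3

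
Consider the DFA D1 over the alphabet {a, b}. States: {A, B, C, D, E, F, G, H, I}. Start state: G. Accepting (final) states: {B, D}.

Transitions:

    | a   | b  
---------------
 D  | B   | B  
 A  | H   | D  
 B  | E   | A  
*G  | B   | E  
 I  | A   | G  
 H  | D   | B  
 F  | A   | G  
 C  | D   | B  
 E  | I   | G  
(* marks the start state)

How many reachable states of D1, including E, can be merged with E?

1

First remove the unreachable states {C,F}; 7 states remain.
Start with accepting vs non-accepting: {B,D} | {A,E,G,H,I}.
On input a, block {B,D} splits into {B} and {D}.
Refine {A,E,G,H,I} on symbol a: members go to different blocks, giving {A,E,I} and {G} and {H}.
Split {A,E,I} by δ(·,a) → {E,I} and {A}.
On input a, block {E,I} splits into {E} and {I}.
The partition is now stable with 7 blocks: {B} | {E} | {D} | {G} | {H} | {A} | {I}.
The equivalence class containing E is {E}, of size 1.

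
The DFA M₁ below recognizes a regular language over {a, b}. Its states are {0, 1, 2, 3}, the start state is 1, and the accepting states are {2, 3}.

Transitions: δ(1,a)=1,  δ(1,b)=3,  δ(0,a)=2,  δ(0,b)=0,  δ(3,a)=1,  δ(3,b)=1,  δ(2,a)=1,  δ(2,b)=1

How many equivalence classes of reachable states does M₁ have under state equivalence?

Reachable states from the start: {1,3}. Unreachable: {0,2} — drop them.
Start with accepting vs non-accepting: {3} | {1}.
The partition is now stable with 2 blocks: {3} | {1}.

2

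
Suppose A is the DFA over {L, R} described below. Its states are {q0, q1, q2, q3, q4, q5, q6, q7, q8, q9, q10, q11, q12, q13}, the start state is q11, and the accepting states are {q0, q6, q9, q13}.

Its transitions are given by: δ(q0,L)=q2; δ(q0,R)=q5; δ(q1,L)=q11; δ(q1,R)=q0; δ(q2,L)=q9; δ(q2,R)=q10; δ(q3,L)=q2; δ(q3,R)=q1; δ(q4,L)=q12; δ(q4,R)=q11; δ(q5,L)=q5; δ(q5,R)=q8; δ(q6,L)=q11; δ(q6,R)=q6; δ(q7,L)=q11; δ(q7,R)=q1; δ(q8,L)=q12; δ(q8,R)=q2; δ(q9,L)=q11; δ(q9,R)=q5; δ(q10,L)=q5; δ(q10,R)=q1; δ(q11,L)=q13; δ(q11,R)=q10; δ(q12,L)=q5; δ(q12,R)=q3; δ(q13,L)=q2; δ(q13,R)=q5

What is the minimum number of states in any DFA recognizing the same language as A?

8

First remove the unreachable states {q4,q6,q7}; 11 states remain.
P0 = {q0,q9,q13} | {q1,q2,q3,q5,q8,q10,q11,q12}.
Refine {q1,q2,q3,q5,q8,q10,q11,q12} on symbol L: members go to different blocks, giving {q1,q3,q5,q8,q10,q12} and {q2,q11}.
Split {q1,q3,q5,q8,q10,q12} by δ(·,L) → {q5,q8,q10,q12} and {q1,q3}.
Refine {q5,q8,q10,q12} on symbol R: members go to different blocks, giving {q10,q12} and {q5} and {q8}.
On input R, block {q1,q3} splits into {q1} and {q3}.
On input R, block {q10,q12} splits into {q10} and {q12}.
Stable partition: {q0,q9,q13} | {q10} | {q2,q11} | {q1} | {q5} | {q8} | {q3} | {q12} — 8 equivalence classes.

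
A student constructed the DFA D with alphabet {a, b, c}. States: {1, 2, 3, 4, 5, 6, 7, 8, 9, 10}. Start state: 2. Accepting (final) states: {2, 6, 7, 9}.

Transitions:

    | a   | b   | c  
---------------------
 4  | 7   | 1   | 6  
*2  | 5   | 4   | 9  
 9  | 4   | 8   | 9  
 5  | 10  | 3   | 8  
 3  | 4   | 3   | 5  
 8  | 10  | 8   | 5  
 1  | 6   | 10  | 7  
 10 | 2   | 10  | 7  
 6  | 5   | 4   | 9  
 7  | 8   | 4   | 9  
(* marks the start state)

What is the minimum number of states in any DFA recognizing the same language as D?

4

All states are reachable from the start state.
P0 = {2,6,7,9} | {1,3,4,5,8,10}.
Split {1,3,4,5,8,10} by δ(·,a) → {1,4,10} and {3,5,8}.
On input a, block {2,6,7,9} splits into {2,6,7} and {9}.
Stable partition: {2,6,7} | {1,4,10} | {3,5,8} | {9} — 4 equivalence classes.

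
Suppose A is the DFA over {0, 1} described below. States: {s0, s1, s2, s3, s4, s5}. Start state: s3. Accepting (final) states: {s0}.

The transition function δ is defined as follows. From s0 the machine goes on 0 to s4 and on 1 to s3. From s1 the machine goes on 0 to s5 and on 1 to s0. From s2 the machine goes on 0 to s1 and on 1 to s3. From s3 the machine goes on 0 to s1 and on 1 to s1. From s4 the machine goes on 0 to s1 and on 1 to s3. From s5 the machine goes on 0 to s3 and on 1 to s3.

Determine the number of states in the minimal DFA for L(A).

States {s2} cannot be reached from the start state, so discard them.
P0 = {s0} | {s1,s3,s4,s5}.
On input 1, block {s1,s3,s4,s5} splits into {s3,s4,s5} and {s1}.
Split {s3,s4,s5} by δ(·,0) → {s3,s4} and {s5}.
Refine {s3,s4} on symbol 1: members go to different blocks, giving {s3} and {s4}.
The partition is now stable with 5 blocks: {s0} | {s3} | {s1} | {s5} | {s4}.

5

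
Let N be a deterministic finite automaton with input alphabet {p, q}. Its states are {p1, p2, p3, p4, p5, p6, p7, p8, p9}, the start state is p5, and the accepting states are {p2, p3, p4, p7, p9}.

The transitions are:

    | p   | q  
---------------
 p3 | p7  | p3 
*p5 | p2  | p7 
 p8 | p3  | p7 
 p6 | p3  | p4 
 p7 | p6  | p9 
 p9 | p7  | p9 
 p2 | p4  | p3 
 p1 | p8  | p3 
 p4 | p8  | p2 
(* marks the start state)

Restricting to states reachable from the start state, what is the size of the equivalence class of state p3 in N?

3

First remove the unreachable states {p1}; 8 states remain.
Start with accepting vs non-accepting: {p2,p3,p4,p7,p9} | {p5,p6,p8}.
On input p, block {p2,p3,p4,p7,p9} splits into {p2,p3,p9} and {p4,p7}.
Stable partition: {p2,p3,p9} | {p5,p6,p8} | {p4,p7} — 3 equivalence classes.
The equivalence class containing p3 is {p2,p3,p9}, of size 3.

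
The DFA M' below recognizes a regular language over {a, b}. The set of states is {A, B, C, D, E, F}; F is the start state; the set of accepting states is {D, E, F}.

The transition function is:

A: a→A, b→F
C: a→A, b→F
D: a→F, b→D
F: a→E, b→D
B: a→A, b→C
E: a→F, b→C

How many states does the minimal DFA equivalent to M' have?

First remove the unreachable states {B}; 5 states remain.
Start with accepting vs non-accepting: {D,E,F} | {A,C}.
On input b, block {D,E,F} splits into {D,F} and {E}.
On input a, block {D,F} splits into {D} and {F}.
The partition is now stable with 4 blocks: {D} | {A,C} | {E} | {F}.

4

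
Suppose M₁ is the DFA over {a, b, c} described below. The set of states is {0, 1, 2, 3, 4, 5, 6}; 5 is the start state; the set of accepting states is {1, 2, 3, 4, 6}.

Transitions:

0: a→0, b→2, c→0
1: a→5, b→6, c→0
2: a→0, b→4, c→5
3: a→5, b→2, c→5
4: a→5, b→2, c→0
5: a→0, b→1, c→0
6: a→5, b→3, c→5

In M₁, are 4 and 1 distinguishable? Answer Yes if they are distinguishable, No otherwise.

No

Every state is reachable, so we keep all 7.
Start with accepting vs non-accepting: {1,2,3,4,6} | {0,5}.
Stable partition: {1,2,3,4,6} | {0,5} — 2 equivalence classes.
4 and 1 lie in the same block of the stable partition, so they are equivalent — no string distinguishes them.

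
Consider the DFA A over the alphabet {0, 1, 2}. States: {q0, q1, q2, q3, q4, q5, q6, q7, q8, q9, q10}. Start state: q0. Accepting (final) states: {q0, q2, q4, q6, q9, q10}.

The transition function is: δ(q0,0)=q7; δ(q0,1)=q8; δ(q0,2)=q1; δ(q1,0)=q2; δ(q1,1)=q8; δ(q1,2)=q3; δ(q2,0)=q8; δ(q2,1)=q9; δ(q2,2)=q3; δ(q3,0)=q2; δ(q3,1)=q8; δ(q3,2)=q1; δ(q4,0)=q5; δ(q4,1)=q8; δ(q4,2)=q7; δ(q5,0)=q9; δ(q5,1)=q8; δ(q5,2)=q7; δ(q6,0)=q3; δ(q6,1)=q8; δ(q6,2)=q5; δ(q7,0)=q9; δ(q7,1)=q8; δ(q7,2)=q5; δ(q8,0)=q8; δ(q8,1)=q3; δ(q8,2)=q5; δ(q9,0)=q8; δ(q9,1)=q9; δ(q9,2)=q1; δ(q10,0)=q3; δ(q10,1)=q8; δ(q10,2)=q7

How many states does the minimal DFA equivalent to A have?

First remove the unreachable states {q4,q6,q10}; 8 states remain.
Start with accepting vs non-accepting: {q0,q2,q9} | {q1,q3,q5,q7,q8}.
Refine {q0,q2,q9} on symbol 1: members go to different blocks, giving {q2,q9} and {q0}.
On input 0, block {q1,q3,q5,q7,q8} splits into {q1,q3,q5,q7} and {q8}.
The partition is now stable with 4 blocks: {q2,q9} | {q1,q3,q5,q7} | {q0} | {q8}.

4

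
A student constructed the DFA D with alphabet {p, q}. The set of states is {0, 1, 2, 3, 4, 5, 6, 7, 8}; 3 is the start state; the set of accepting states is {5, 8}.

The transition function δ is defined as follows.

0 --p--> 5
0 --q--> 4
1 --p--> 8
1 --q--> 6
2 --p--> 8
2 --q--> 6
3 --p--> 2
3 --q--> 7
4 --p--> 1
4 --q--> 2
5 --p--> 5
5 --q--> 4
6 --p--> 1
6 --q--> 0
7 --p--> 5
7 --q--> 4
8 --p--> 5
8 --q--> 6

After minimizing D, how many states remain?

3

Every state is reachable, so we keep all 9.
P0 = {5,8} | {0,1,2,3,4,6,7}.
Refine {0,1,2,3,4,6,7} on symbol p: members go to different blocks, giving {0,1,2,7} and {3,4,6}.
The partition is now stable with 3 blocks: {5,8} | {0,1,2,7} | {3,4,6}.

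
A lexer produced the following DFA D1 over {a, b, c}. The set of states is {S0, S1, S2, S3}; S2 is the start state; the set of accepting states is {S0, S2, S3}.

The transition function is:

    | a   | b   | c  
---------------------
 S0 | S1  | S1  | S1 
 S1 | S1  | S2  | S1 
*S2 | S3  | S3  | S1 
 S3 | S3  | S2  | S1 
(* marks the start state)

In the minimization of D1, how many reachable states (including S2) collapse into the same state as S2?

2

Reachable states from the start: {S1,S2,S3}. Unreachable: {S0} — drop them.
Start with accepting vs non-accepting: {S2,S3} | {S1}.
No further refinement is possible. Final partition (2 blocks): {S2,S3} | {S1}.
The equivalence class containing S2 is {S2,S3}, of size 2.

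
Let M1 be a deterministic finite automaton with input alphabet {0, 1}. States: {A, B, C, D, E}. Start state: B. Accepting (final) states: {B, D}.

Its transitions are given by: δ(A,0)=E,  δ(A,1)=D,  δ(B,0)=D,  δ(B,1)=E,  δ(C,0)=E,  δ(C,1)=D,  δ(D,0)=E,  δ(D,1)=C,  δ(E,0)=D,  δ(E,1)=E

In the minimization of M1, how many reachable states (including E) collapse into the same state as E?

States {A} cannot be reached from the start state, so discard them.
P0 = {B,D} | {C,E}.
On input 0, block {B,D} splits into {B} and {D}.
Refine {C,E} on symbol 0: members go to different blocks, giving {C} and {E}.
The partition is now stable with 4 blocks: {B} | {C} | {D} | {E}.
The equivalence class containing E is {E}, of size 1.

1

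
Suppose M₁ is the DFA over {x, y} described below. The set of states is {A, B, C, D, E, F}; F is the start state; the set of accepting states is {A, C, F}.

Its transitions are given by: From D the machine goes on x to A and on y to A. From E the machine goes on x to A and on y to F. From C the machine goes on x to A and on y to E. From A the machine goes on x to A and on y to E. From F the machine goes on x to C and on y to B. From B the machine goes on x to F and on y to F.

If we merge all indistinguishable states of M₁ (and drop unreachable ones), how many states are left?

First remove the unreachable states {D}; 5 states remain.
Start with accepting vs non-accepting: {A,C,F} | {B,E}.
The partition is now stable with 2 blocks: {A,C,F} | {B,E}.

2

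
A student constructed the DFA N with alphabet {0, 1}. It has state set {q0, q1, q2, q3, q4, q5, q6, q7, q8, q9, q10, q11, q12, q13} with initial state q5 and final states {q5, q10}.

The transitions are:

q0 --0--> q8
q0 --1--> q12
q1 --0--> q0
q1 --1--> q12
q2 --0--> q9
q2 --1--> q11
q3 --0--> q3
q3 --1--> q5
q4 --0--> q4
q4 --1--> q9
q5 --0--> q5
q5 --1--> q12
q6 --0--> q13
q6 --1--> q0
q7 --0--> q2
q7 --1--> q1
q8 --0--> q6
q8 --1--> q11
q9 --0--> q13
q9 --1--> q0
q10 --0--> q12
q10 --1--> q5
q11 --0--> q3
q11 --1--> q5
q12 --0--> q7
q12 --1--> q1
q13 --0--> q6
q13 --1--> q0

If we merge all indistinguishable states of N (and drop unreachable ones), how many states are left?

Reachable states from the start: {q0,q1,q2,q3,q5,q6,q7,q8,q9,q11,q12,q13}. Unreachable: {q4,q10} — drop them.
Initial partition by acceptance: {q5} | {q0,q1,q2,q3,q6,q7,q8,q9,q11,q12,q13}.
Refine {q0,q1,q2,q3,q6,q7,q8,q9,q11,q12,q13} on symbol 1: members go to different blocks, giving {q0,q1,q2,q6,q7,q8,q9,q12,q13} and {q3,q11}.
Refine {q0,q1,q2,q6,q7,q8,q9,q12,q13} on symbol 1: members go to different blocks, giving {q0,q1,q6,q7,q9,q12,q13} and {q2,q8}.
Refine {q0,q1,q6,q7,q9,q12,q13} on symbol 0: members go to different blocks, giving {q1,q6,q9,q12,q13} and {q0,q7}.
Refine {q1,q6,q9,q12,q13} on symbol 0: members go to different blocks, giving {q6,q9,q13} and {q1,q12}.
Stable partition: {q5} | {q6,q9,q13} | {q3,q11} | {q2,q8} | {q0,q7} | {q1,q12} — 6 equivalence classes.

6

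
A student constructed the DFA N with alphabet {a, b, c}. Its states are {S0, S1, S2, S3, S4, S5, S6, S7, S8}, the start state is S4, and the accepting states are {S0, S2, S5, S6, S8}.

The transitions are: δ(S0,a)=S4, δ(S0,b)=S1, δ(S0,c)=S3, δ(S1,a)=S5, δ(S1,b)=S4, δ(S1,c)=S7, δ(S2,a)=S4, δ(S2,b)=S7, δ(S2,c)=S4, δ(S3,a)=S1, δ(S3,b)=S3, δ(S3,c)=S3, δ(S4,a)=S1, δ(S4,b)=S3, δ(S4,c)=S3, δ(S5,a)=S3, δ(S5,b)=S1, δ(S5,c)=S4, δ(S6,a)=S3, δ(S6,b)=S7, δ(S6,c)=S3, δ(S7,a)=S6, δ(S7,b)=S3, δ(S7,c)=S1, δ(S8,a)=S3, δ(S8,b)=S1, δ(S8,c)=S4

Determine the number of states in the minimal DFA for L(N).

3

Reachable states from the start: {S1,S3,S4,S5,S6,S7}. Unreachable: {S0,S2,S8} — drop them.
Start with accepting vs non-accepting: {S5,S6} | {S1,S3,S4,S7}.
On input a, block {S1,S3,S4,S7} splits into {S1,S7} and {S3,S4}.
No further refinement is possible. Final partition (3 blocks): {S5,S6} | {S1,S7} | {S3,S4}.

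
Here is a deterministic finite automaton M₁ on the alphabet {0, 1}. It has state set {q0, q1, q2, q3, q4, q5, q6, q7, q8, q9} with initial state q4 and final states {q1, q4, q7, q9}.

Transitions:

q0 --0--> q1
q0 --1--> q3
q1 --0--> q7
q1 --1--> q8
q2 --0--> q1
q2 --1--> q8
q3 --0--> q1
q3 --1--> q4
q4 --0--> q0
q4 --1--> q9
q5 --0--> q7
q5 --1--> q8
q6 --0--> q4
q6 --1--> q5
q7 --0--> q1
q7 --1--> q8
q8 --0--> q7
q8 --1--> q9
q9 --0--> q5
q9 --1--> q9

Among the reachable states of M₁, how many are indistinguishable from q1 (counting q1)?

2

States {q2,q6} cannot be reached from the start state, so discard them.
P0 = {q1,q4,q7,q9} | {q0,q3,q5,q8}.
Split {q1,q4,q7,q9} by δ(·,0) → {q1,q7} and {q4,q9}.
Split {q0,q3,q5,q8} by δ(·,1) → {q0,q5} and {q3,q8}.
No further refinement is possible. Final partition (4 blocks): {q1,q7} | {q0,q5} | {q4,q9} | {q3,q8}.
State q1 belongs to the block {q1,q7}, which has 2 states.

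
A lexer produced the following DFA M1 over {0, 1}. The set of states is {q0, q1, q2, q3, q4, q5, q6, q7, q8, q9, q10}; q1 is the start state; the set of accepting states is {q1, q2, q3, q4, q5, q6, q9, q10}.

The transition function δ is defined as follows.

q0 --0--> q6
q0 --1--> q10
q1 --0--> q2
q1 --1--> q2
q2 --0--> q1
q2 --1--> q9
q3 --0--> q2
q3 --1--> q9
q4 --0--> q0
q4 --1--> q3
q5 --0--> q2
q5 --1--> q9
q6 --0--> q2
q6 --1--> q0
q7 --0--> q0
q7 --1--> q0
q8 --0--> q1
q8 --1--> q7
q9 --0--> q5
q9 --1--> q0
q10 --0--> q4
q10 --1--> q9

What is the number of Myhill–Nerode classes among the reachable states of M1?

8

States {q7,q8} cannot be reached from the start state, so discard them.
Initial partition by acceptance: {q1,q2,q3,q4,q5,q6,q9,q10} | {q0}.
Split {q1,q2,q3,q4,q5,q6,q9,q10} by δ(·,0) → {q1,q2,q3,q5,q6,q9,q10} and {q4}.
Split {q1,q2,q3,q5,q6,q9,q10} by δ(·,0) → {q1,q2,q3,q5,q6,q9} and {q10}.
Refine {q1,q2,q3,q5,q6,q9} on symbol 1: members go to different blocks, giving {q1,q2,q3,q5} and {q6,q9}.
Split {q1,q2,q3,q5} by δ(·,1) → {q2,q3,q5} and {q1}.
Refine {q2,q3,q5} on symbol 0: members go to different blocks, giving {q3,q5} and {q2}.
Refine {q6,q9} on symbol 0: members go to different blocks, giving {q6} and {q9}.
No further refinement is possible. Final partition (8 blocks): {q3,q5} | {q0} | {q4} | {q10} | {q6} | {q1} | {q2} | {q9}.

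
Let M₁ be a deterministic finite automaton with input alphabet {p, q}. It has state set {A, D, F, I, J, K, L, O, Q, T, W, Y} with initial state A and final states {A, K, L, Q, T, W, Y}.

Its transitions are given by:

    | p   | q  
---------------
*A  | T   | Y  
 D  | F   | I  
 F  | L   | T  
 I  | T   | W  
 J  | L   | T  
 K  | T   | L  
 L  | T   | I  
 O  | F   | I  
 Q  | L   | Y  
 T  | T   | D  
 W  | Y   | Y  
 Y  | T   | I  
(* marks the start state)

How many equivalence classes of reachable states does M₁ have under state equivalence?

Reachable states from the start: {A,D,F,I,L,T,W,Y}. Unreachable: {J,K,O,Q} — drop them.
P0 = {A,L,T,W,Y} | {D,F,I}.
On input q, block {A,L,T,W,Y} splits into {L,T,Y} and {A,W}.
Split {D,F,I} by δ(·,p) → {F,I} and {D}.
Split {L,T,Y} by δ(·,q) → {L,Y} and {T}.
Split {F,I} by δ(·,p) → {I} and {F}.
On input p, block {A,W} splits into {W} and {A}.
No further refinement is possible. Final partition (7 blocks): {L,Y} | {I} | {W} | {D} | {T} | {F} | {A}.

7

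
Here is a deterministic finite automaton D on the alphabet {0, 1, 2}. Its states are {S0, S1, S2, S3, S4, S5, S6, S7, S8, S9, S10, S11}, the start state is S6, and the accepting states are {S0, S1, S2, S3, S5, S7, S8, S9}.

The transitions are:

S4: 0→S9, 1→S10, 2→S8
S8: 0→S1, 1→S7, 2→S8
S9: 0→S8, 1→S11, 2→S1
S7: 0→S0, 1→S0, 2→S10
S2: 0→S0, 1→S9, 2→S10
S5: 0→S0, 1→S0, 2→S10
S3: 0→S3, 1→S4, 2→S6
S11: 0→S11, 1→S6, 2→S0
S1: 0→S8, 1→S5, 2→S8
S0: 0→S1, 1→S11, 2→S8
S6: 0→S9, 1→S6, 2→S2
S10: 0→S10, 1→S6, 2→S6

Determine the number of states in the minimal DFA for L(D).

6

First remove the unreachable states {S3,S4}; 10 states remain.
P0 = {S0,S1,S2,S5,S7,S8,S9} | {S6,S10,S11}.
Split {S0,S1,S2,S5,S7,S8,S9} by δ(·,1) → {S1,S2,S5,S7,S8} and {S0,S9}.
On input 0, block {S1,S2,S5,S7,S8} splits into {S2,S5,S7} and {S1,S8}.
On input 0, block {S6,S10,S11} splits into {S10,S11} and {S6}.
Split {S10,S11} by δ(·,2) → {S10} and {S11}.
Stable partition: {S2,S5,S7} | {S10} | {S0,S9} | {S1,S8} | {S6} | {S11} — 6 equivalence classes.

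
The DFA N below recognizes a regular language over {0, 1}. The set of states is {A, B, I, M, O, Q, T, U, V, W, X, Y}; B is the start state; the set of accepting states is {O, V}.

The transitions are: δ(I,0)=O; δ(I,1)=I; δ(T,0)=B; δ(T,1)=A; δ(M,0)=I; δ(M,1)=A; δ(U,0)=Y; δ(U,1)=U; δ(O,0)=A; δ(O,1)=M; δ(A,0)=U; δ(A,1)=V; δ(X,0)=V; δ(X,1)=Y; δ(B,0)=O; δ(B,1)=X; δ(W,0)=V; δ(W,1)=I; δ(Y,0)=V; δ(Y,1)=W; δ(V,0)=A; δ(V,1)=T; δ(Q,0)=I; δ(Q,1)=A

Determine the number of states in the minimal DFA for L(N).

Reachable states from the start: {A,B,I,M,O,T,U,V,W,X,Y}. Unreachable: {Q} — drop them.
Start with accepting vs non-accepting: {O,V} | {A,B,I,M,T,U,W,X,Y}.
Split {A,B,I,M,T,U,W,X,Y} by δ(·,0) → {B,I,W,X,Y} and {A,M,T,U}.
Split {A,M,T,U} by δ(·,0) → {M,T,U} and {A}.
Refine {M,T,U} on symbol 1: members go to different blocks, giving {M,T} and {U}.
The partition is now stable with 5 blocks: {O,V} | {B,I,W,X,Y} | {M,T} | {A} | {U}.

5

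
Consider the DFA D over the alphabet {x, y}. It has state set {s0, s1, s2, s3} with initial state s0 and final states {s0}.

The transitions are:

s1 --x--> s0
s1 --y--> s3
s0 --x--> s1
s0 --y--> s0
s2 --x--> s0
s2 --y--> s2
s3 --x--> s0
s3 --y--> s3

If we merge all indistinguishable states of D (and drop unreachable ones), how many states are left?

2

Reachable states from the start: {s0,s1,s3}. Unreachable: {s2} — drop them.
Initial partition by acceptance: {s0} | {s1,s3}.
The partition is now stable with 2 blocks: {s0} | {s1,s3}.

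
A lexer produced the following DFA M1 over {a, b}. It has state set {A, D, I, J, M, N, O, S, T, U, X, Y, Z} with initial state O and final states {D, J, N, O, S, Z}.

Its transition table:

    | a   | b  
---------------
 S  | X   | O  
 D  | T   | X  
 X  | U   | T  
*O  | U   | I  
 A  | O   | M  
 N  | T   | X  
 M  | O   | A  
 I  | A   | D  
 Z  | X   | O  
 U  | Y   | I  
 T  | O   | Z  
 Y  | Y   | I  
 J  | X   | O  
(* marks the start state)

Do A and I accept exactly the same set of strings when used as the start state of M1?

Reachable states from the start: {A,D,I,M,O,T,U,X,Y,Z}. Unreachable: {J,N,S} — drop them.
P0 = {D,O,Z} | {A,I,M,T,U,X,Y}.
Refine {D,O,Z} on symbol b: members go to different blocks, giving {D,O} and {Z}.
On input a, block {A,I,M,T,U,X,Y} splits into {I,U,X,Y} and {A,M,T}.
On input a, block {D,O} splits into {D} and {O}.
Refine {I,U,X,Y} on symbol a: members go to different blocks, giving {U,X,Y} and {I}.
On input b, block {U,X,Y} splits into {U,Y} and {X}.
On input b, block {A,M,T} splits into {A,M} and {T}.
No further refinement is possible. Final partition (8 blocks): {D} | {U,Y} | {Z} | {A,M} | {O} | {I} | {X} | {T}.
A and I end up in different blocks, so they are distinguishable. For instance, the string 'a' is accepted from only A.

No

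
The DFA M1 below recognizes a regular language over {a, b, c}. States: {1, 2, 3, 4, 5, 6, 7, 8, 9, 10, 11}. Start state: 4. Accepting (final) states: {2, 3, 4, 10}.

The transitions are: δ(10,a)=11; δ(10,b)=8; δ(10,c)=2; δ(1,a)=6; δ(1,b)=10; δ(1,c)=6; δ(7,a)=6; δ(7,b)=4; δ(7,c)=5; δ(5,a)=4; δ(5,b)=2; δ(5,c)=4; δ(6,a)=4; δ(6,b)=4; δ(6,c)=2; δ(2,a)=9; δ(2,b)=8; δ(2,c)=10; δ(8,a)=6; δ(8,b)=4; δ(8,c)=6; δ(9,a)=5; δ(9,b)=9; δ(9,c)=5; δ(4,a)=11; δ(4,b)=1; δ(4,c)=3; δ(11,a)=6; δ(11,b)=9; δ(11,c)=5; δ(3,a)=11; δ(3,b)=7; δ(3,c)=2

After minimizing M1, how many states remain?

Every state is reachable, so we keep all 11.
P0 = {2,3,4,10} | {1,5,6,7,8,9,11}.
Split {1,5,6,7,8,9,11} by δ(·,a) → {1,7,8,9,11} and {5,6}.
Split {1,7,8,9,11} by δ(·,b) → {1,7,8} and {9,11}.
The partition is now stable with 4 blocks: {2,3,4,10} | {1,7,8} | {5,6} | {9,11}.

4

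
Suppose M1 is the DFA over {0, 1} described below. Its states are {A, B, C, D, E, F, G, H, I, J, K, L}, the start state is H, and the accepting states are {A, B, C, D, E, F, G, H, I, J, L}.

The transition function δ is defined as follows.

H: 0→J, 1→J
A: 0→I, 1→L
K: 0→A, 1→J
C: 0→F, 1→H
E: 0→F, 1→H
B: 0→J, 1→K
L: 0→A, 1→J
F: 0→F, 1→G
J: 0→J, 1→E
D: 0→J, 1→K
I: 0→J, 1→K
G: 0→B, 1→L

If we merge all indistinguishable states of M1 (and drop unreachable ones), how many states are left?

First remove the unreachable states {C,D}; 10 states remain.
Start with accepting vs non-accepting: {A,B,E,F,G,H,I,J,L} | {K}.
On input 1, block {A,B,E,F,G,H,I,J,L} splits into {A,E,F,G,H,J,L} and {B,I}.
On input 0, block {A,E,F,G,H,J,L} splits into {E,F,H,J,L} and {A,G}.
Split {E,F,H,J,L} by δ(·,0) → {E,F,H,J} and {L}.
Refine {E,F,H,J} on symbol 1: members go to different blocks, giving {E,H,J} and {F}.
Refine {E,H,J} on symbol 0: members go to different blocks, giving {H,J} and {E}.
On input 1, block {H,J} splits into {H} and {J}.
Stable partition: {H} | {K} | {B,I} | {A,G} | {L} | {F} | {E} | {J} — 8 equivalence classes.

8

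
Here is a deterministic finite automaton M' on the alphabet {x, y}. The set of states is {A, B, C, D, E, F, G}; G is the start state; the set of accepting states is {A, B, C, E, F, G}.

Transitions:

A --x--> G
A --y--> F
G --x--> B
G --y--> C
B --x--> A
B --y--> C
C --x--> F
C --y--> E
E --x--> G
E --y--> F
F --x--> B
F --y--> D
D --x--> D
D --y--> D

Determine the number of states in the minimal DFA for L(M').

6

Initial partition by acceptance: {A,B,C,E,F,G} | {D}.
Refine {A,B,C,E,F,G} on symbol y: members go to different blocks, giving {A,B,C,E,G} and {F}.
Refine {A,B,C,E,G} on symbol x: members go to different blocks, giving {A,B,E,G} and {C}.
Refine {A,B,E,G} on symbol y: members go to different blocks, giving {A,E} and {B,G}.
Refine {B,G} on symbol x: members go to different blocks, giving {B} and {G}.
The partition is now stable with 6 blocks: {A,E} | {D} | {F} | {C} | {B} | {G}.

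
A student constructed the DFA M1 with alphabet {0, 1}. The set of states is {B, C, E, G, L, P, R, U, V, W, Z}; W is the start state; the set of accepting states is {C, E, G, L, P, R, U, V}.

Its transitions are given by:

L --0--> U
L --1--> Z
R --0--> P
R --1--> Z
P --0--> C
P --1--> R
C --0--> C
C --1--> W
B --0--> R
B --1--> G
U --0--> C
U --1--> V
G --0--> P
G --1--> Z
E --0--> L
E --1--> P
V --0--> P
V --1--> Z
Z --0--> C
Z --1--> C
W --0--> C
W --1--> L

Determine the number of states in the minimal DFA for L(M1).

First remove the unreachable states {B,E,G}; 8 states remain.
P0 = {C,L,P,R,U,V} | {W,Z}.
On input 1, block {C,L,P,R,U,V} splits into {C,L,R,V} and {P,U}.
On input 0, block {C,L,R,V} splits into {L,R,V} and {C}.
Split {W,Z} by δ(·,1) → {Z} and {W}.
No further refinement is possible. Final partition (5 blocks): {L,R,V} | {Z} | {P,U} | {C} | {W}.

5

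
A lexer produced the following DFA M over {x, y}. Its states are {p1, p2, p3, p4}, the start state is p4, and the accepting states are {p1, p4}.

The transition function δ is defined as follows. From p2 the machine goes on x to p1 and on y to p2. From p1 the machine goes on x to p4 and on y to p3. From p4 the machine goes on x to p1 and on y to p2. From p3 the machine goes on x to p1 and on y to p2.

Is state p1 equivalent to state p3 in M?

No

P0 = {p1,p4} | {p2,p3}.
Stable partition: {p1,p4} | {p2,p3} — 2 equivalence classes.
p1 and p3 end up in different blocks, so they are distinguishable. For instance, the string 'ε' is accepted from only p1.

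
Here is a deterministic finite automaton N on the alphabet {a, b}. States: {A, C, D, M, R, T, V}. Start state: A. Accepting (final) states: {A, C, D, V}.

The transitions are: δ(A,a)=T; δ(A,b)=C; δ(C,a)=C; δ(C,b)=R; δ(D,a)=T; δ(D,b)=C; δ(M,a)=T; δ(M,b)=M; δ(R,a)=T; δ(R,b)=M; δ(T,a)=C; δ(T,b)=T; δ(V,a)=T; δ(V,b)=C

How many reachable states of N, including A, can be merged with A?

States {D,V} cannot be reached from the start state, so discard them.
Start with accepting vs non-accepting: {A,C} | {M,R,T}.
Refine {A,C} on symbol a: members go to different blocks, giving {A} and {C}.
On input a, block {M,R,T} splits into {M,R} and {T}.
No further refinement is possible. Final partition (4 blocks): {A} | {M,R} | {C} | {T}.
The equivalence class containing A is {A}, of size 1.

1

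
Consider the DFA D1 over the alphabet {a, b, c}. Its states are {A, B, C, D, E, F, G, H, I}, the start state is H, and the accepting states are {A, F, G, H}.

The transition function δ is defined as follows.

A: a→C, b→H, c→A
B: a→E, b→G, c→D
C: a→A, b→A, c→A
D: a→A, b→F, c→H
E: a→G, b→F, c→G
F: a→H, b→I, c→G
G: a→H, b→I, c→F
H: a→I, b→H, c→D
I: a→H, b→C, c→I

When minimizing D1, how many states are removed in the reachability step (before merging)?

No path from H leads to B, E; the other 7 states are all reachable.

2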